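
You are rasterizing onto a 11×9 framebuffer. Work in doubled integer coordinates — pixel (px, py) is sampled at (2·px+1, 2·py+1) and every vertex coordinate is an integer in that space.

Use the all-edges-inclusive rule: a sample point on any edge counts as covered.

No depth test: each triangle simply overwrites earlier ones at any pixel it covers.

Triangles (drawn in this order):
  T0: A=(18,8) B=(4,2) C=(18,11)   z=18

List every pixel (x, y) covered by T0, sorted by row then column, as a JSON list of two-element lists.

T0:
  2·area = 42  (B↔C swapped to make it positive)
  edge (18, 8)→(18, 11): d=(0,3) inclusive
  edge (18, 11)→(4, 2): d=(-14,-9) inclusive
  edge (4, 2)→(18, 8): d=(14,6) inclusive
    (4,2)@(9, 5): e=[27,3,12] → █
    (5,2)@(11, 5): e=[21,21,0] → █  [on edge]
    (6,2)@(13, 5): e=[15,39,-12] → ·
    (4,3)@(9, 7): e=[27,-25,40] → ·
    (5,3)@(11, 7): e=[21,-7,28] → ·
    (6,3)@(13, 7): e=[15,11,16] → █
    (7,3)@(15, 7): e=[9,29,4] → █
    (8,3)@(17, 7): e=[3,47,-8] → ·
    (6,4)@(13, 9): e=[15,-17,44] → ·
    (7,4)@(15, 9): e=[9,1,32] → █
    (8,4)@(17, 9): e=[3,19,20] → █
    (9,4)@(19, 9): e=[-3,37,8] → ·
  covered (6 px):
    · · · · · · · · · · ·
    · · · · · · · · · · ·
    · · · · █ █ · · · · ·
    · · · · · · █ █ · · ·
    · · · · · · · █ █ · ·
    · · · · · · · · · · ·
    · · · · · · · · · · ·
    · · · · · · · · · · ·
    · · · · · · · · · · ·

Result: [[4,2],[5,2],[6,3],[7,3],[7,4],[8,4]]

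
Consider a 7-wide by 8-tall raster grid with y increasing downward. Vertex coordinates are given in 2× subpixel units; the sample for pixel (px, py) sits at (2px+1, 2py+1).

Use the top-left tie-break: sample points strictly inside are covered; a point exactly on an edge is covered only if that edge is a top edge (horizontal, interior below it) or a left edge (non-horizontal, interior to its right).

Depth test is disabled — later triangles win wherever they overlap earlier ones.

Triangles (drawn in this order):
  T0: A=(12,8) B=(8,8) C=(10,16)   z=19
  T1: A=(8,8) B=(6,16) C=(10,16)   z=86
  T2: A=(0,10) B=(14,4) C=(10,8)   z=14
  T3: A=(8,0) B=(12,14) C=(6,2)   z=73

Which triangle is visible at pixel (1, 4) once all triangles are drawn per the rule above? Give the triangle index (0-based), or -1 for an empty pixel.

T0:
  2·area = 32  (B↔C swapped to make it positive)
  edge (12, 8)→(10, 16): d=(-2,8) right/bottom  bias=-1
  edge (10, 16)→(8, 8): d=(-2,-8) top-left  bias=+0
  edge (8, 8)→(12, 8): d=(4,0) top-left  bias=+0
    (4,4)@(9, 9): e=[22,6,4] → #
    (5,4)@(11, 9): e=[6,22,4] → #
    (6,4)@(13, 9): e=[-10,38,4] → ·
    (4,5)@(9, 11): e=[18,2,12] → #
    (6,5)@(13, 11): e=[-14,34,12] → ·
    (4,6)@(9, 13): e=[14,-2,20] → ·
    (5,6)@(11, 13): e=[-2,14,20] → ·
  covered (4 px):
    · · · · · · ·
    · · · · · · ·
    · · · · · · ·
    · · · · · · ·
    · · · · # # ·
    · · · · # # ·
    · · · · · · ·
    · · · · · · ·
T1:
  2·area = 32  (B↔C swapped to make it positive)
  edge (8, 8)→(10, 16): d=(2,8) right/bottom  bias=-1
  edge (10, 16)→(6, 16): d=(-4,0) right/bottom  bias=-1
  edge (6, 16)→(8, 8): d=(2,-8) top-left  bias=+0
    (3,6)@(7, 13): e=[18,12,2] → #
    (4,6)@(9, 13): e=[2,12,18] → #
    (5,6)@(11, 13): e=[-14,12,34] → ·
    (3,7)@(7, 15): e=[22,4,6] → #
    (5,7)@(11, 15): e=[-10,4,38] → ·
  covered (4 px):
    · · · · · · ·
    · · · · · · ·
    · · · · · · ·
    · · · · · · ·
    · · · · · · ·
    · · · · · · ·
    · · · # # · ·
    · · · # # · ·
T2:
  2·area = 32
  edge (0, 10)→(14, 4): d=(14,-6) top-left  bias=+0
  edge (14, 4)→(10, 8): d=(-4,4) right/bottom  bias=-1
  edge (10, 8)→(0, 10): d=(-10,2) right/bottom  bias=-1
    (6,2)@(13, 5): e=[8,0,24] → ·  [on edge]
    (3,3)@(7, 7): e=[0,16,16] → #  [on edge]
    (4,3)@(9, 7): e=[12,8,12] → #
    (5,3)@(11, 7): e=[24,0,8] → ·  [on edge]
    (1,4)@(3, 9): e=[4,24,4] → #
    (2,4)@(5, 9): e=[16,16,0] → ·  [on edge]
    (3,4)@(7, 9): e=[28,8,-4] → ·
    (4,4)@(9, 9): e=[40,0,-8] → ·  [on edge]
    (1,5)@(3, 11): e=[32,16,-16] → ·
    (3,5)@(7, 11): e=[56,0,-24] → ·  [on edge]
    (2,6)@(5, 13): e=[72,0,-40] → ·  [on edge]
    (1,7)@(3, 15): e=[88,0,-56] → ·  [on edge]
  covered (3 px):
    · · · · · · ·
    · · · · · · ·
    · · · · · · ·
    · · · # # · ·
    · # · · · · ·
    · · · · · · ·
    · · · · · · ·
    · · · · · · ·
T3:
  2·area = 36
  edge (8, 0)→(12, 14): d=(4,14) right/bottom  bias=-1
  edge (12, 14)→(6, 2): d=(-6,-12) top-left  bias=+0
  edge (6, 2)→(8, 0): d=(2,-2) top-left  bias=+0
    (3,0)@(7, 1): e=[18,18,0] → #  [on edge]
    (4,0)@(9, 1): e=[-10,42,4] → ·
    (2,1)@(5, 3): e=[54,-18,0] → ·  [on edge]
    (3,1)@(7, 3): e=[26,6,4] → #
    (4,1)@(9, 3): e=[-2,30,8] → ·
    (1,2)@(3, 5): e=[90,-54,0] → ·  [on edge]
    (3,2)@(7, 5): e=[34,-6,8] → ·
    (4,2)@(9, 5): e=[6,18,12] → #
    (5,2)@(11, 5): e=[-22,42,16] → ·
    (0,3)@(1, 7): e=[126,-90,0] → ·  [on edge]
    (4,3)@(9, 7): e=[14,6,16] → #
    (5,3)@(11, 7): e=[-14,30,20] → ·
  covered (5 px):
    · · · # · · ·
    · · · # · · ·
    · · · · # · ·
    · · · · # · ·
    · · · · · · ·
    · · · · · # ·
    · · · · · · ·
    · · · · · · ·

Z-buffer (winner per pixel, '.' = empty):
  . . . 3 . . .
  . . . 3 . . .
  . . . . 3 . .
  . . . 2 3 . .
  . 2 . . 0 0 .
  . . . . 0 3 .
  . . . 1 1 . .
  . . . 1 1 . .

Result: 2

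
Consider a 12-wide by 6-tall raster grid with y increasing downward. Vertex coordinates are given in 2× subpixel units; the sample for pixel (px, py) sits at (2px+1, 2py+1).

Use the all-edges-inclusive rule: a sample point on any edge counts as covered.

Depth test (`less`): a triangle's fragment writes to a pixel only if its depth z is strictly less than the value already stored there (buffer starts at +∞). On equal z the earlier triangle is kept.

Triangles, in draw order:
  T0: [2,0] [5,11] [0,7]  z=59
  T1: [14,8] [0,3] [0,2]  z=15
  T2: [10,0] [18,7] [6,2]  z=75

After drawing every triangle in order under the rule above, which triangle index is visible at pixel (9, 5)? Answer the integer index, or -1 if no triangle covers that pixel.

T0:
  2·area = 43
  edge (2, 0)→(5, 11): d=(3,11) inclusive
  edge (5, 11)→(0, 7): d=(-5,-4) inclusive
  edge (0, 7)→(2, 0): d=(2,-7) inclusive
    (0,2)@(1, 5): e=[26,14,3] → X
    (1,2)@(3, 5): e=[4,22,17] → X
    (2,2)@(5, 5): e=[-18,30,31] → .
    (0,3)@(1, 7): e=[32,4,7] → X
    (2,3)@(5, 7): e=[-12,20,35] → .
    (0,4)@(1, 9): e=[38,-6,11] → .
    (1,4)@(3, 9): e=[16,2,25] → X
    (2,4)@(5, 9): e=[-6,10,39] → .
    (1,5)@(3, 11): e=[22,-8,29] → .
    (2,5)@(5, 11): e=[0,0,43] → X  [on edge]
    (3,5)@(7, 11): e=[-22,8,57] → .
  covered (6 px):
    . . . . . . . . . . . .
    . . . . . . . . . . . .
    X X . . . . . . . . . .
    X X . . . . . . . . . .
    . X . . . . . . . . . .
    . . X . . . . . . . . .
T1:
  2·area = 14
  edge (14, 8)→(0, 3): d=(-14,-5) inclusive
  edge (0, 3)→(0, 2): d=(0,-1) inclusive
  edge (0, 2)→(14, 8): d=(14,6) inclusive
    (0,1)@(1, 3): e=[5,1,8] → X
    (1,1)@(3, 3): e=[15,3,-4] → .
    (0,2)@(1, 5): e=[-23,1,36] → .
    (3,2)@(7, 5): e=[7,7,0] → X  [on edge]
    (4,2)@(9, 5): e=[17,9,-12] → .
    (3,3)@(7, 7): e=[-21,7,28] → .
    (10,5)@(21, 11): e=[-7,21,0] → .  [on edge]
  covered (2 px):
    . . . . . . . . . . . .
    X . . . . . . . . . . .
    . . . X . . . . . . . .
    . . . . . . . . . . . .
    . . . . . . . . . . . .
    . . . . . . . . . . . .
T2:
  2·area = 44
  edge (10, 0)→(18, 7): d=(8,7) inclusive
  edge (18, 7)→(6, 2): d=(-12,-5) inclusive
  edge (6, 2)→(10, 0): d=(4,-2) inclusive
    (4,0)@(9, 1): e=[15,27,2] → X
    (5,0)@(11, 1): e=[1,37,6] → X
    (6,0)@(13, 1): e=[-13,47,10] → .
    (4,1)@(9, 3): e=[31,3,10] → X
    (6,1)@(13, 3): e=[3,23,18] → X
    (7,1)@(15, 3): e=[-11,33,22] → .
    (4,2)@(9, 5): e=[47,-21,18] → .
    (5,2)@(11, 5): e=[33,-11,22] → .
    (6,2)@(13, 5): e=[19,-1,26] → .
    (7,2)@(15, 5): e=[5,9,30] → X
    (8,2)@(17, 5): e=[-9,19,34] → .
    (7,3)@(15, 7): e=[21,-15,38] → .
  covered (6 px):
    . . . . X X . . . . . .
    . . . . X X X . . . . .
    . . . . . . . X . . . .
    . . . . . . . . . . . .
    . . . . . . . . . . . .
    . . . . . . . . . . . .

Z-buffer (winner per pixel, '.' = empty):
  . . . . 2 2 . . . . . .
  1 . . . 2 2 2 . . . . .
  0 0 . 1 . . . 2 . . . .
  0 0 . . . . . . . . . .
  . 0 . . . . . . . . . .
  . . 0 . . . . . . . . .

Answer: -1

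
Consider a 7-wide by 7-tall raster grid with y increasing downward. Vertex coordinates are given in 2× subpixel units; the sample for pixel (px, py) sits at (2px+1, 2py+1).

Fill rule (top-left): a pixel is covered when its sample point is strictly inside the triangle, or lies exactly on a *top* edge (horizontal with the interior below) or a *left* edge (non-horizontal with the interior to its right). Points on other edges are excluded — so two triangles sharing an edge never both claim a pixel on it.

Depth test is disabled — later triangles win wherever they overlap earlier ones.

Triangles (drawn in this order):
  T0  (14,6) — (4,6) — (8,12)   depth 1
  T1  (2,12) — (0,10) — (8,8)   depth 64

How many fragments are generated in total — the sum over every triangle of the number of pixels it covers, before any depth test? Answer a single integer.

T0:
  2·area = 60  (B↔C swapped to make it positive)
  edge (14, 6)→(8, 12): d=(-6,6) right/bottom  bias=-1
  edge (8, 12)→(4, 6): d=(-4,-6) top-left  bias=+0
  edge (4, 6)→(14, 6): d=(10,0) top-left  bias=+0
    (2,3)@(5, 7): e=[48,2,10] → █
    (3,3)@(7, 7): e=[36,14,10] → █
    (4,3)@(9, 7): e=[24,26,10] → █
    (5,3)@(11, 7): e=[12,38,10] → █
    (6,3)@(13, 7): e=[0,50,10] → ·  [on edge]
    (2,4)@(5, 9): e=[36,-6,30] → ·
    (3,4)@(7, 9): e=[24,6,30] → █
    (5,4)@(11, 9): e=[0,30,30] → ·  [on edge]
    (3,5)@(7, 11): e=[12,-2,50] → ·
    (4,5)@(9, 11): e=[0,10,50] → ·  [on edge]
    (3,6)@(7, 13): e=[0,-10,70] → ·  [on edge]
  covered (6 px):
    · · · · · · ·
    · · · · · · ·
    · · · · · · ·
    · · █ █ █ █ ·
    · · · █ █ · ·
    · · · · · · ·
    · · · · · · ·
T1:
  2·area = 20
  edge (2, 12)→(0, 10): d=(-2,-2) top-left  bias=+0
  edge (0, 10)→(8, 8): d=(8,-2) top-left  bias=+0
  edge (8, 8)→(2, 12): d=(-6,4) right/bottom  bias=-1
    (2,4)@(5, 9): e=[12,2,6] → █
    (3,4)@(7, 9): e=[16,6,-2] → ·
    (0,5)@(1, 11): e=[0,10,10] → █  [on edge]
    (1,5)@(3, 11): e=[4,14,2] → █
    (2,5)@(5, 11): e=[8,18,-6] → ·
    (0,6)@(1, 13): e=[-4,26,-2] → ·
    (1,6)@(3, 13): e=[0,30,-10] → ·  [on edge]
  covered (3 px):
    · · · · · · ·
    · · · · · · ·
    · · · · · · ·
    · · · · · · ·
    · · █ · · · ·
    █ █ · · · · ·
    · · · · · · ·

Result: 9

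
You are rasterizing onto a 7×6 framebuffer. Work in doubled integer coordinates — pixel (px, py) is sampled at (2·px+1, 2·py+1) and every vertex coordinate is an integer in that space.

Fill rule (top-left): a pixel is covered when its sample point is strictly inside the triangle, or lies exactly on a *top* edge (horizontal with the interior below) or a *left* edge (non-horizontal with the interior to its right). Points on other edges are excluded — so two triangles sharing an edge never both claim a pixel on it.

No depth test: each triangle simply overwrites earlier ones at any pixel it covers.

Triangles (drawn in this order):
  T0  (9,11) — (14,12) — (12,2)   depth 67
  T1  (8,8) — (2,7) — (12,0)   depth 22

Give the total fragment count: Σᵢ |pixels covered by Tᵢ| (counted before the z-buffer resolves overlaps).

T0:
  2·area = 48  (B↔C swapped to make it positive)
  edge (9, 11)→(12, 2): d=(3,-9) top-left  bias=+0
  edge (12, 2)→(14, 12): d=(2,10) right/bottom  bias=-1
  edge (14, 12)→(9, 11): d=(-5,-1) top-left  bias=+0
    (5,2)@(11, 5): e=[0,16,32] → #  [on edge]
    (6,2)@(13, 5): e=[18,-4,34] → ·
    (5,3)@(11, 7): e=[6,20,22] → #
    (6,3)@(13, 7): e=[24,0,24] → ·  [on edge]
    (5,4)@(11, 9): e=[12,24,12] → #
    (6,4)@(13, 9): e=[30,4,14] → #
    (4,5)@(9, 11): e=[0,48,0] → #  [on edge]
  covered (7 px):
    · · · · · · ·
    · · · · · · ·
    · · · · · # ·
    · · · · · # ·
    · · · · · # #
    · · · · # # #
T1:
  2·area = 52
  edge (8, 8)→(2, 7): d=(-6,-1) top-left  bias=+0
  edge (2, 7)→(12, 0): d=(10,-7) top-left  bias=+0
  edge (12, 0)→(8, 8): d=(-4,8) right/bottom  bias=-1
    (5,0)@(11, 1): e=[45,3,4] → #
    (6,0)@(13, 1): e=[47,17,-12] → ·
    (4,1)@(9, 3): e=[31,9,12] → #
    (5,1)@(11, 3): e=[33,23,-4] → ·
    (2,2)@(5, 5): e=[15,1,36] → #
    (3,2)@(7, 5): e=[17,15,20] → #
    (5,2)@(11, 5): e=[21,43,-12] → ·
    (1,3)@(3, 7): e=[1,7,44] → #
    (4,3)@(9, 7): e=[7,49,-4] → ·
    (1,4)@(3, 9): e=[-11,27,36] → ·
    (2,4)@(5, 9): e=[-9,41,20] → ·
    (3,4)@(7, 9): e=[-7,55,4] → ·
  covered (8 px):
    · · · · · # ·
    · · · · # · ·
    · · # # # · ·
    · # # # · · ·
    · · · · · · ·
    · · · · · · ·

Answer: 15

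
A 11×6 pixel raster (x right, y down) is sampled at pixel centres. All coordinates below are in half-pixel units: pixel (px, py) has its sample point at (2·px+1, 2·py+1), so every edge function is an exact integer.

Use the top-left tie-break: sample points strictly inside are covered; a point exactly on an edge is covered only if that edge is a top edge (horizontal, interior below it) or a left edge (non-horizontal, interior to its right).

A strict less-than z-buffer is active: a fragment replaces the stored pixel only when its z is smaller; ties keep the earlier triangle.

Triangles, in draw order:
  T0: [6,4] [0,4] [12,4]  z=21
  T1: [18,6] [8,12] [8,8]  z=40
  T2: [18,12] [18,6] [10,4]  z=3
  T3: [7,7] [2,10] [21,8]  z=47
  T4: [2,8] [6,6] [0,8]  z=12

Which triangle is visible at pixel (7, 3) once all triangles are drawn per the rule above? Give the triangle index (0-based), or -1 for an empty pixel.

T0:
  degenerate (2·area = 0) — covers nothing
T1:
  2·area = 40
  edge (18, 6)→(8, 12): d=(-10,6) right/bottom  bias=-1
  edge (8, 12)→(8, 8): d=(0,-4) top-left  bias=+0
  edge (8, 8)→(18, 6): d=(10,-2) top-left  bias=+0
    (6,3)@(13, 7): e=[20,20,0] → #  [on edge]
    (7,3)@(15, 7): e=[8,28,4] → #
    (8,3)@(17, 7): e=[-4,36,8] → ·
    (1,4)@(3, 9): e=[60,-20,0] → ·  [on edge]
    (4,4)@(9, 9): e=[24,4,12] → #
    (5,4)@(11, 9): e=[12,12,16] → #
    (6,4)@(13, 9): e=[0,20,20] → ·  [on edge]
    (7,4)@(15, 9): e=[-12,28,24] → ·
    (4,5)@(9, 11): e=[4,4,32] → #
    (5,5)@(11, 11): e=[-8,12,36] → ·
  covered (5 px):
    · · · · · · · · · · ·
    · · · · · · · · · · ·
    · · · · · · · · · · ·
    · · · · · · # # · · ·
    · · · · # # · · · · ·
    · · · · # · · · · · ·
T2:
  2·area = 48  (B↔C swapped to make it positive)
  edge (18, 12)→(10, 4): d=(-8,-8) top-left  bias=+0
  edge (10, 4)→(18, 6): d=(8,2) right/bottom  bias=-1
  edge (18, 6)→(18, 12): d=(0,6) right/bottom  bias=-1
    (3,0)@(7, 1): e=[0,-18,66] → ·  [on edge]
    (4,1)@(9, 3): e=[0,-6,54] → ·  [on edge]
    (5,2)@(11, 5): e=[0,6,42] → #  [on edge]
    (6,2)@(13, 5): e=[16,2,30] → #
    (7,2)@(15, 5): e=[32,-2,18] → ·
    (5,3)@(11, 7): e=[-16,22,42] → ·
    (6,3)@(13, 7): e=[0,18,30] → #  [on edge]
    (7,3)@(15, 7): e=[16,14,18] → #
    (8,3)@(17, 7): e=[32,10,6] → #
    (9,3)@(19, 7): e=[48,6,-6] → ·
    (6,4)@(13, 9): e=[-16,34,30] → ·
    (7,4)@(15, 9): e=[0,30,18] → #  [on edge]
    (8,5)@(17, 11): e=[0,42,6] → #  [on edge]
  covered (8 px):
    · · · · · · · · · · ·
    · · · · · · · · · · ·
    · · · · · # # · · · ·
    · · · · · · # # # · ·
    · · · · · · · # # · ·
    · · · · · · · · # · ·
T3:
  2·area = 47  (B↔C swapped to make it positive)
  edge (7, 7)→(21, 8): d=(14,1) right/bottom  bias=-1
  edge (21, 8)→(2, 10): d=(-19,2) right/bottom  bias=-1
  edge (2, 10)→(7, 7): d=(5,-3) top-left  bias=+0
    (8,0)@(17, 1): e=[-94,141,0] → ·  [on edge]
    (3,3)@(7, 7): e=[0,47,0] → ·  [on edge]
    (2,4)@(5, 9): e=[30,13,4] → #
    (3,4)@(7, 9): e=[28,9,10] → #
    (4,4)@(9, 9): e=[26,5,16] → #
    (5,4)@(11, 9): e=[24,1,22] → #
    (6,4)@(13, 9): e=[22,-3,28] → ·
    (2,5)@(5, 11): e=[58,-25,14] → ·
    (3,5)@(7, 11): e=[56,-29,20] → ·
    (4,5)@(9, 11): e=[54,-33,26] → ·
    (5,5)@(11, 11): e=[52,-37,32] → ·
  covered (4 px):
    · · · · · · · · · · ·
    · · · · · · · · · · ·
    · · · · · · · · · · ·
    · · · · · · · · · · ·
    · · # # # # · · · · ·
    · · · · · · · · · · ·
T4:
  2·area = 4  (B↔C swapped to make it positive)
  edge (2, 8)→(0, 8): d=(-2,0) right/bottom  bias=-1
  edge (0, 8)→(6, 6): d=(6,-2) top-left  bias=+0
  edge (6, 6)→(2, 8): d=(-4,2) right/bottom  bias=-1
    (10,0)@(21, 1): e=[14,0,-10] → ·  [on edge]
    (7,1)@(15, 3): e=[10,0,-6] → ·  [on edge]
    (4,2)@(9, 5): e=[6,0,-2] → ·  [on edge]
    (1,3)@(3, 7): e=[2,0,2] → #  [on edge]
    (2,3)@(5, 7): e=[2,4,-2] → ·
    (1,4)@(3, 9): e=[-2,12,-6] → ·
  covered (1 px):
    · · · · · · · · · · ·
    · · · · · · · · · · ·
    · · · · · · · · · · ·
    · # · · · · · · · · ·
    · · · · · · · · · · ·
    · · · · · · · · · · ·

Z-buffer (winner per pixel, '.' = empty):
  . . . . . . . . . . .
  . . . . . . . . . . .
  . . . . . 2 2 . . . .
  . 4 . . . . 2 2 2 . .
  . . 3 3 1 1 . 2 2 . .
  . . . . 1 . . . 2 . .

Final: 2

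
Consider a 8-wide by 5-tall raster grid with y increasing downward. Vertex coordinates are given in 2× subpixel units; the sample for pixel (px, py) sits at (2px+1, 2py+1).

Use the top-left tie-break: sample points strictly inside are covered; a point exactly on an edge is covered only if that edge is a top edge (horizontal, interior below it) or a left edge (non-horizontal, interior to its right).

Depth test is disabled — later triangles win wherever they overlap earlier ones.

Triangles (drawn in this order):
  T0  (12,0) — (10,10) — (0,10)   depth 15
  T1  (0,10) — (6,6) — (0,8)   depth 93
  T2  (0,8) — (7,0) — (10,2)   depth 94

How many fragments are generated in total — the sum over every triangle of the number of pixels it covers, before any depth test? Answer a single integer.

T0:
  2·area = 100
  edge (12, 0)→(10, 10): d=(-2,10) right/bottom  bias=-1
  edge (10, 10)→(0, 10): d=(-10,0) right/bottom  bias=-1
  edge (0, 10)→(12, 0): d=(12,-10) top-left  bias=+0
    (5,0)@(11, 1): e=[8,90,2] → #
    (6,0)@(13, 1): e=[-12,90,22] → ·
    (4,1)@(9, 3): e=[24,70,6] → #
    (6,1)@(13, 3): e=[-16,70,46] → ·
    (3,2)@(7, 5): e=[40,50,10] → #
    (5,2)@(11, 5): e=[0,50,50] → ·  [on edge]
    (2,3)@(5, 7): e=[56,30,14] → #
    (5,3)@(11, 7): e=[-4,30,74] → ·
    (1,4)@(3, 9): e=[72,10,18] → #
    (5,4)@(11, 9): e=[-8,10,98] → ·
  covered (12 px):
    · · · · · # · ·
    · · · · # # · ·
    · · · # # · · ·
    · · # # # · · ·
    · # # # # · · ·
T1:
  2·area = 12  (B↔C swapped to make it positive)
  edge (0, 10)→(0, 8): d=(0,-2) top-left  bias=+0
  edge (0, 8)→(6, 6): d=(6,-2) top-left  bias=+0
  edge (6, 6)→(0, 10): d=(-6,4) right/bottom  bias=-1
    (7,1)@(15, 3): e=[30,0,-18] → ·  [on edge]
    (4,2)@(9, 5): e=[18,0,-6] → ·  [on edge]
    (1,3)@(3, 7): e=[6,0,6] → #  [on edge]
    (2,3)@(5, 7): e=[10,4,-2] → ·
    (0,4)@(1, 9): e=[2,8,2] → #
    (1,4)@(3, 9): e=[6,12,-6] → ·
  covered (2 px):
    · · · · · · · ·
    · · · · · · · ·
    · · · · · · · ·
    · # · · · · · ·
    # · · · · · · ·
T2:
  2·area = 38
  edge (0, 8)→(7, 0): d=(7,-8) top-left  bias=+0
  edge (7, 0)→(10, 2): d=(3,2) right/bottom  bias=-1
  edge (10, 2)→(0, 8): d=(-10,6) right/bottom  bias=-1
    (3,0)@(7, 1): e=[7,3,28] → #
    (4,0)@(9, 1): e=[23,-1,16] → ·
    (2,1)@(5, 3): e=[5,13,20] → #
    (4,1)@(9, 3): e=[37,5,-4] → ·
    (1,2)@(3, 5): e=[3,23,12] → #
    (2,2)@(5, 5): e=[19,19,0] → ·  [on edge]
    (3,2)@(7, 5): e=[35,15,-12] → ·
    (0,3)@(1, 7): e=[1,33,4] → #
    (1,3)@(3, 7): e=[17,29,-8] → ·
    (0,4)@(1, 9): e=[15,39,-16] → ·
  covered (5 px):
    · · · # · · · ·
    · · # # · · · ·
    · # · · · · · ·
    # · · · · · · ·
    · · · · · · · ·

Final: 19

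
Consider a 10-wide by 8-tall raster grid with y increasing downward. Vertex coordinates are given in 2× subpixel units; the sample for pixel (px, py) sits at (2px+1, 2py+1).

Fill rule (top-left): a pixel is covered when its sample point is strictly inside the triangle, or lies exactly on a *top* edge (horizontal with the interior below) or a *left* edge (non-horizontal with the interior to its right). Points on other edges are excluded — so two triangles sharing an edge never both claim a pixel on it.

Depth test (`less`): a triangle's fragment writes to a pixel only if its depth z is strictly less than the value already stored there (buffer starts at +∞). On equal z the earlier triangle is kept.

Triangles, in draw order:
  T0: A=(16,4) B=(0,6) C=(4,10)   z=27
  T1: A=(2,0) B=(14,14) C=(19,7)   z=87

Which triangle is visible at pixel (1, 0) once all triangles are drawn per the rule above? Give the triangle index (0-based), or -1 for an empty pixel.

T0:
  2·area = 72  (B↔C swapped to make it positive)
  edge (16, 4)→(4, 10): d=(-12,6) right/bottom  bias=-1
  edge (4, 10)→(0, 6): d=(-4,-4) top-left  bias=+0
  edge (0, 6)→(16, 4): d=(16,-2) top-left  bias=+0
    (4,2)@(9, 5): e=[30,40,2] → █
    (5,2)@(11, 5): e=[18,48,6] → █
    (6,2)@(13, 5): e=[6,56,10] → █
    (7,2)@(15, 5): e=[-6,64,14] → ·
    (0,3)@(1, 7): e=[54,0,18] → █  [on edge]
    (1,3)@(3, 7): e=[42,8,22] → █
    (2,3)@(5, 7): e=[30,16,26] → █
    (3,3)@(7, 7): e=[18,24,30] → █
    (5,3)@(11, 7): e=[-6,40,38] → ·
    (6,3)@(13, 7): e=[-18,48,42] → ·
    (0,4)@(1, 9): e=[30,-8,50] → ·
    (1,4)@(3, 9): e=[18,0,54] → █  [on edge]
    (2,5)@(5, 11): e=[-18,0,90] → ·  [on edge]
    (3,6)@(7, 13): e=[-54,0,126] → ·  [on edge]
    (4,7)@(9, 15): e=[-90,0,162] → ·  [on edge]
  covered (10 px):
    · · · · · · · · · ·
    · · · · · · · · · ·
    · · · · █ █ █ · · ·
    █ █ █ █ █ · · · · ·
    · █ █ · · · · · · ·
    · · · · · · · · · ·
    · · · · · · · · · ·
    · · · · · · · · · ·
T1:
  2·area = 154  (B↔C swapped to make it positive)
  edge (2, 0)→(19, 7): d=(17,7) right/bottom  bias=-1
  edge (19, 7)→(14, 14): d=(-5,7) right/bottom  bias=-1
  edge (14, 14)→(2, 0): d=(-12,-14) top-left  bias=+0
    (1,0)@(3, 1): e=[10,142,2] → █
    (2,0)@(5, 1): e=[-4,128,30] → ·
    (1,1)@(3, 3): e=[44,132,-22] → ·
    (2,1)@(5, 3): e=[30,118,6] → █
    (3,1)@(7, 3): e=[16,104,34] → █
    (4,1)@(9, 3): e=[2,90,62] → █
    (5,1)@(11, 3): e=[-12,76,90] → ·
    (2,2)@(5, 5): e=[64,108,-18] → ·
    (3,2)@(7, 5): e=[50,94,10] → █
    (5,2)@(11, 5): e=[22,66,66] → █
    (6,2)@(13, 5): e=[8,52,94] → █
    (7,2)@(15, 5): e=[-6,38,122] → ·
    (9,3)@(19, 7): e=[0,0,154] → ·  [on edge]
  covered (19 px):
    · █ · · · · · · · ·
    · · █ █ █ · · · · ·
    · · · █ █ █ █ · · ·
    · · · · █ █ █ █ █ ·
    · · · · · █ █ █ █ ·
    · · · · · · █ █ · ·
    · · · · · · · · · ·
    · · · · · · · · · ·

Z-buffer (winner per pixel, '.' = empty):
  . 1 . . . . . . . .
  . . 1 1 1 . . . . .
  . . . 1 0 0 0 . . .
  0 0 0 0 0 1 1 1 1 .
  . 0 0 . . 1 1 1 1 .
  . . . . . . 1 1 . .
  . . . . . . . . . .
  . . . . . . . . . .

Answer: 1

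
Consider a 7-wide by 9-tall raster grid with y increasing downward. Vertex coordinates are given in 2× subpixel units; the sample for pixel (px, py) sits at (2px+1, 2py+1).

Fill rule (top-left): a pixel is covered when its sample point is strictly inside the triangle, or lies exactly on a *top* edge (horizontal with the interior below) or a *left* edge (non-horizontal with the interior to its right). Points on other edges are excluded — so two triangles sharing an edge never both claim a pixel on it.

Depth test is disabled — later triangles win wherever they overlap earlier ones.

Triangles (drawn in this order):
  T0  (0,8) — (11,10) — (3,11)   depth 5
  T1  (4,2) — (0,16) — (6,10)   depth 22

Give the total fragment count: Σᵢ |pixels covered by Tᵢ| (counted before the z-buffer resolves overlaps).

T0:
  2·area = 27
  edge (0, 8)→(11, 10): d=(11,2) right/bottom  bias=-1
  edge (11, 10)→(3, 11): d=(-8,1) right/bottom  bias=-1
  edge (3, 11)→(0, 8): d=(-3,-3) top-left  bias=+0
    (0,4)@(1, 9): e=[9,18,0] → X  [on edge]
    (1,4)@(3, 9): e=[5,16,6] → X
    (2,4)@(5, 9): e=[1,14,12] → X
    (3,4)@(7, 9): e=[-3,12,18] → .
    (0,5)@(1, 11): e=[31,2,-6] → .
    (1,5)@(3, 11): e=[27,0,0] → .  [on edge]
    (2,5)@(5, 11): e=[23,-2,6] → .
    (2,6)@(5, 13): e=[45,-18,0] → .  [on edge]
    (3,7)@(7, 15): e=[63,-36,0] → .  [on edge]
    (4,8)@(9, 17): e=[81,-54,0] → .  [on edge]
  covered (3 px):
    . . . . . . .
    . . . . . . .
    . . . . . . .
    . . . . . . .
    X X X . . . .
    . . . . . . .
    . . . . . . .
    . . . . . . .
    . . . . . . .
T1:
  2·area = 60  (B↔C swapped to make it positive)
  edge (4, 2)→(6, 10): d=(2,8) right/bottom  bias=-1
  edge (6, 10)→(0, 16): d=(-6,6) right/bottom  bias=-1
  edge (0, 16)→(4, 2): d=(4,-14) top-left  bias=+0
    (6,1)@(13, 3): e=[-70,0,130] → .  [on edge]
    (5,2)@(11, 5): e=[-50,0,110] → .  [on edge]
    (1,3)@(3, 7): e=[18,36,6] → X
    (2,3)@(5, 7): e=[2,24,34] → X
    (3,3)@(7, 7): e=[-14,12,62] → .
    (4,3)@(9, 7): e=[-30,0,90] → .  [on edge]
    (1,4)@(3, 9): e=[22,24,14] → X
    (3,4)@(7, 9): e=[-10,0,70] → .  [on edge]
    (1,5)@(3, 11): e=[26,12,22] → X
    (2,5)@(5, 11): e=[10,0,50] → .  [on edge]
    (0,6)@(1, 13): e=[46,12,2] → X
    (1,6)@(3, 13): e=[30,0,30] → .  [on edge]
    (0,7)@(1, 15): e=[50,0,10] → .  [on edge]
  covered (6 px):
    . . . . . . .
    . . . . . . .
    . . . . . . .
    . X X . . . .
    . X X . . . .
    . X . . . . .
    X . . . . . .
    . . . . . . .
    . . . . . . .

Result: 9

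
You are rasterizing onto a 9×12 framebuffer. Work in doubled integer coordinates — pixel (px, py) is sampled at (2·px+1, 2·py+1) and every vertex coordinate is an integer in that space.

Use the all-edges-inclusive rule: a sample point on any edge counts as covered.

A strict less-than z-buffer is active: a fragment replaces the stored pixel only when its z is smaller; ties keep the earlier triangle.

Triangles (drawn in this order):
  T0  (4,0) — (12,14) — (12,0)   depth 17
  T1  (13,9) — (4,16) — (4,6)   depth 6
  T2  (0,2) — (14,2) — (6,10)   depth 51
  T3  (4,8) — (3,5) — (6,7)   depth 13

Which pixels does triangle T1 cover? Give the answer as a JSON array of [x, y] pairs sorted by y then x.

T0:
  2·area = 112  (B↔C swapped to make it positive)
  edge (4, 0)→(12, 0): d=(8,0) inclusive
  edge (12, 0)→(12, 14): d=(0,14) inclusive
  edge (12, 14)→(4, 0): d=(-8,-14) inclusive
    (2,0)@(5, 1): e=[8,98,6] → X
    (3,0)@(7, 1): e=[8,70,34] → X
    (4,0)@(9, 1): e=[8,42,62] → X
    (5,0)@(11, 1): e=[8,14,90] → X
    (6,0)@(13, 1): e=[8,-14,118] → .
    (2,1)@(5, 3): e=[24,98,-10] → .
    (3,1)@(7, 3): e=[24,70,18] → X
    (6,1)@(13, 3): e=[24,-14,102] → .
    (3,2)@(7, 5): e=[40,70,2] → X
    (6,2)@(13, 5): e=[40,-14,86] → .
    (3,3)@(7, 7): e=[56,70,-14] → .
    (4,3)@(9, 7): e=[56,42,14] → X
  covered (14 px):
    . . X X X X . . .
    . . . X X X . . .
    . . . X X X . . .
    . . . . X X . . .
    . . . . . X . . .
    . . . . . X . . .
    . . . . . . . . .
    . . . . . . . . .
    . . . . . . . . .
    . . . . . . . . .
    . . . . . . . . .
    . . . . . . . . .
T1:
  2·area = 90
  edge (13, 9)→(4, 16): d=(-9,7) inclusive
  edge (4, 16)→(4, 6): d=(0,-10) inclusive
  edge (4, 6)→(13, 9): d=(9,3) inclusive
    (0,2)@(1, 5): e=[120,-30,0] → .  [on edge]
    (2,3)@(5, 7): e=[74,10,6] → X
    (3,3)@(7, 7): e=[60,30,0] → X  [on edge]
    (4,3)@(9, 7): e=[46,50,-6] → .
    (2,4)@(5, 9): e=[56,10,24] → X
    (4,4)@(9, 9): e=[28,50,12] → X
    (5,4)@(11, 9): e=[14,70,6] → X
    (6,4)@(13, 9): e=[0,90,0] → X  [on edge]
    (7,4)@(15, 9): e=[-14,110,-6] → .
    (2,5)@(5, 11): e=[38,10,42] → X
    (5,5)@(11, 11): e=[-4,70,24] → .
    (6,5)@(13, 11): e=[-18,90,18] → .
  covered (13 px):
    . . . . . . . . .
    . . . . . . . . .
    . . . . . . . . .
    . . X X . . . . .
    . . X X X X X . .
    . . X X X . . . .
    . . X X . . . . .
    . . X . . . . . .
    . . . . . . . . .
    . . . . . . . . .
    . . . . . . . . .
    . . . . . . . . .
T2:
  2·area = 112
  edge (0, 2)→(14, 2): d=(14,0) inclusive
  edge (14, 2)→(6, 10): d=(-8,8) inclusive
  edge (6, 10)→(0, 2): d=(-6,-8) inclusive
    (7,0)@(15, 1): e=[-14,0,126] → .  [on edge]
    (0,1)@(1, 3): e=[14,96,2] → X
    (1,1)@(3, 3): e=[14,80,18] → X
    (2,1)@(5, 3): e=[14,64,34] → X
    (3,1)@(7, 3): e=[14,48,50] → X
    (4,1)@(9, 3): e=[14,32,66] → X
    (5,1)@(11, 3): e=[14,16,82] → X
    (6,1)@(13, 3): e=[14,0,98] → X  [on edge]
    (7,1)@(15, 3): e=[14,-16,114] → .
    (0,2)@(1, 5): e=[42,80,-10] → .
    (1,2)@(3, 5): e=[42,64,6] → X
    (5,2)@(11, 5): e=[42,0,70] → X  [on edge]
    (4,3)@(9, 7): e=[70,0,42] → X  [on edge]
    (3,4)@(7, 9): e=[98,0,14] → X  [on edge]
    (2,5)@(5, 11): e=[126,0,-14] → .  [on edge]
    (1,6)@(3, 13): e=[154,0,-42] → .  [on edge]
    (0,7)@(1, 15): e=[182,0,-70] → .  [on edge]
  covered (16 px):
    . . . . . . . . .
    X X X X X X X . .
    . X X X X X . . .
    . . X X X . . . .
    . . . X . . . . .
    . . . . . . . . .
    . . . . . . . . .
    . . . . . . . . .
    . . . . . . . . .
    . . . . . . . . .
    . . . . . . . . .
    . . . . . . . . .
T3:
  2·area = 7
  edge (4, 8)→(3, 5): d=(-1,-3) inclusive
  edge (3, 5)→(6, 7): d=(3,2) inclusive
  edge (6, 7)→(4, 8): d=(-2,1) inclusive
    (1,2)@(3, 5): e=[0,0,7] → X  [on edge]
    (2,2)@(5, 5): e=[6,-4,5] → .
    (1,3)@(3, 7): e=[-2,6,3] → .
    (2,3)@(5, 7): e=[4,2,1] → X
    (3,3)@(7, 7): e=[10,-2,-1] → .
    (2,4)@(5, 9): e=[2,8,-3] → .
    (4,4)@(9, 9): e=[14,0,-7] → .  [on edge]
    (2,5)@(5, 11): e=[0,14,-7] → .  [on edge]
    (7,6)@(15, 13): e=[28,0,-21] → .  [on edge]
    (3,8)@(7, 17): e=[0,28,-21] → .  [on edge]
    (4,11)@(9, 23): e=[0,42,-35] → .  [on edge]
  covered (2 px):
    . . . . . . . . .
    . . . . . . . . .
    . X . . . . . . .
    . . X . . . . . .
    . . . . . . . . .
    . . . . . . . . .
    . . . . . . . . .
    . . . . . . . . .
    . . . . . . . . .
    . . . . . . . . .
    . . . . . . . . .
    . . . . . . . . .

Result: [[2,3],[3,3],[2,4],[3,4],[4,4],[5,4],[6,4],[2,5],[3,5],[4,5],[2,6],[3,6],[2,7]]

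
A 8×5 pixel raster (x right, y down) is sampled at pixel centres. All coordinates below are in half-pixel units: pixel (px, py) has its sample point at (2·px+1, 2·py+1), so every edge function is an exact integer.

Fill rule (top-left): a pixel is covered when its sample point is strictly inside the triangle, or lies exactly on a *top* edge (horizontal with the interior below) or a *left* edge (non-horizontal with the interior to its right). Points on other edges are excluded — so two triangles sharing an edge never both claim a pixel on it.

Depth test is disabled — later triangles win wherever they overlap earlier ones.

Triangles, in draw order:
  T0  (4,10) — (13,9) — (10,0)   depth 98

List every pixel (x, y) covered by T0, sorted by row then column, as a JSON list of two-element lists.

T0:
  2·area = 84  (B↔C swapped to make it positive)
  edge (4, 10)→(10, 0): d=(6,-10) top-left  bias=+0
  edge (10, 0)→(13, 9): d=(3,9) right/bottom  bias=-1
  edge (13, 9)→(4, 10): d=(-9,1) right/bottom  bias=-1
    (4,1)@(9, 3): e=[8,18,58] → █
    (5,1)@(11, 3): e=[28,0,56] → ·  [on edge]
    (3,2)@(7, 5): e=[0,42,42] → █  [on edge]
    (5,2)@(11, 5): e=[40,6,38] → █
    (6,2)@(13, 5): e=[60,-12,36] → ·
    (3,3)@(7, 7): e=[12,48,24] → █
    (6,3)@(13, 7): e=[72,-6,18] → ·
    (2,4)@(5, 9): e=[4,72,8] → █
    (6,4)@(13, 9): e=[84,0,0] → ·  [on edge]
  covered (11 px):
    · · · · · · · ·
    · · · · █ · · ·
    · · · █ █ █ · ·
    · · · █ █ █ · ·
    · · █ █ █ █ · ·

Result: [[4,1],[3,2],[4,2],[5,2],[3,3],[4,3],[5,3],[2,4],[3,4],[4,4],[5,4]]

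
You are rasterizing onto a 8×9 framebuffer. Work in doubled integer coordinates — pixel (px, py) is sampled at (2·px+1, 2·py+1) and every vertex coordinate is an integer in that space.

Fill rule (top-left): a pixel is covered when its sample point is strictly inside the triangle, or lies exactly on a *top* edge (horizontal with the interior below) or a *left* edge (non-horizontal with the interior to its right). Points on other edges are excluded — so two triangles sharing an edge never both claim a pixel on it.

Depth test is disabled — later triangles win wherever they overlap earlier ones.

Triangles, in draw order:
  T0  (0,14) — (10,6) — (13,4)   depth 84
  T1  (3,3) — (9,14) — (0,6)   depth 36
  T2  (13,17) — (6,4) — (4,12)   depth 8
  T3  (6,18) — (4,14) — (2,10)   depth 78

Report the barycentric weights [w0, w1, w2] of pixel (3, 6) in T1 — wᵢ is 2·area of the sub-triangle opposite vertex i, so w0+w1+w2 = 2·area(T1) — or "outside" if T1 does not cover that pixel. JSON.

T0:
  2·area = 4
  edge (0, 14)→(10, 6): d=(10,-8) top-left  bias=+0
  edge (10, 6)→(13, 4): d=(3,-2) top-left  bias=+0
  edge (13, 4)→(0, 14): d=(-13,10) right/bottom  bias=-1
    (4,3)@(9, 7): e=[2,1,1] → #
    (5,3)@(11, 7): e=[18,5,-19] → ·
    (4,4)@(9, 9): e=[22,7,-25] → ·
  covered (1 px):
    · · · · · · · ·
    · · · · · · · ·
    · · · · · · · ·
    · · · · # · · ·
    · · · · · · · ·
    · · · · · · · ·
    · · · · · · · ·
    · · · · · · · ·
    · · · · · · · ·
T1:
  2·area = 51
  edge (3, 3)→(9, 14): d=(6,11) right/bottom  bias=-1
  edge (9, 14)→(0, 6): d=(-9,-8) top-left  bias=+0
  edge (0, 6)→(3, 3): d=(3,-3) top-left  bias=+0
    (2,0)@(5, 1): e=[-34,85,0] → ·  [on edge]
    (1,1)@(3, 3): e=[0,51,0] → ·  [on edge]
    (0,2)@(1, 5): e=[34,17,0] → #  [on edge]
    (1,2)@(3, 5): e=[12,33,6] → #
    (2,2)@(5, 5): e=[-10,49,12] → ·
    (0,3)@(1, 7): e=[46,-1,6] → ·
    (1,3)@(3, 7): e=[24,15,12] → #
    (2,3)@(5, 7): e=[2,31,18] → #
    (3,3)@(7, 7): e=[-20,47,24] → ·
    (1,4)@(3, 9): e=[36,-3,18] → ·
    (2,4)@(5, 9): e=[14,13,24] → #
    (3,4)@(7, 9): e=[-8,29,30] → ·
  covered (6 px):
    · · · · · · · ·
    · · · · · · · ·
    # # · · · · · ·
    · # # · · · · ·
    · · # · · · · ·
    · · · # · · · ·
    · · · · · · · ·
    · · · · · · · ·
    · · · · · · · ·
T2:
  2·area = 82  (B↔C swapped to make it positive)
  edge (13, 17)→(4, 12): d=(-9,-5) top-left  bias=+0
  edge (4, 12)→(6, 4): d=(2,-8) top-left  bias=+0
  edge (6, 4)→(13, 17): d=(7,13) right/bottom  bias=-1
    (3,3)@(7, 7): e=[60,14,8] → #
    (4,3)@(9, 7): e=[70,30,-18] → ·
    (2,4)@(5, 9): e=[32,2,48] → #
    (4,4)@(9, 9): e=[52,34,-4] → ·
    (2,5)@(5, 11): e=[14,6,62] → #
    (4,5)@(9, 11): e=[34,38,10] → #
    (5,5)@(11, 11): e=[44,54,-16] → ·
    (2,6)@(5, 13): e=[-4,10,76] → ·
    (3,6)@(7, 13): e=[6,26,50] → #
    (5,6)@(11, 13): e=[26,58,-2] → ·
    (3,7)@(7, 15): e=[-12,30,64] → ·
    (4,7)@(9, 15): e=[-2,46,38] → ·
    (6,8)@(13, 17): e=[0,82,0] → ·  [on edge]
  covered (9 px):
    · · · · · · · ·
    · · · · · · · ·
    · · · · · · · ·
    · · · # · · · ·
    · · # # · · · ·
    · · # # # · · ·
    · · · # # · · ·
    · · · · · # · ·
    · · · · · · · ·
T3:
  degenerate (2·area = 0) — covers nothing

Result: "outside"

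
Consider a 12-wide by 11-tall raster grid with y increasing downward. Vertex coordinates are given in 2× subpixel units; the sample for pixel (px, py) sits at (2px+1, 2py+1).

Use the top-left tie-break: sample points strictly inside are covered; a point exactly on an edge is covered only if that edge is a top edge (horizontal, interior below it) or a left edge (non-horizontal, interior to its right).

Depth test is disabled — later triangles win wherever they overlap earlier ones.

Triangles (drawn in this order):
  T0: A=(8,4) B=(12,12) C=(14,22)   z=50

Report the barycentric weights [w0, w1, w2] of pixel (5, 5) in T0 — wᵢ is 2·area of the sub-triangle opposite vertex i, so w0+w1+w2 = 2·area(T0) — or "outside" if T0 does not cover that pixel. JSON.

T0:
  2·area = 24
  edge (8, 4)→(12, 12): d=(4,8) right/bottom  bias=-1
  edge (12, 12)→(14, 22): d=(2,10) right/bottom  bias=-1
  edge (14, 22)→(8, 4): d=(-6,-18) top-left  bias=+0
    (3,0)@(7, 1): e=[-4,28,0] → .  [on edge]
    (4,3)@(9, 7): e=[4,20,0] → X  [on edge]
    (5,3)@(11, 7): e=[-12,0,36] → .  [on edge]
    (4,4)@(9, 9): e=[12,24,-12] → .
    (5,5)@(11, 11): e=[4,8,12] → X
    (6,5)@(13, 11): e=[-12,-12,48] → .
    (5,6)@(11, 13): e=[12,12,0] → X  [on edge]
    (6,6)@(13, 13): e=[-4,-8,36] → .
    (5,7)@(11, 15): e=[20,16,-12] → .
    (6,8)@(13, 17): e=[12,0,12] → .  [on edge]
    (6,9)@(13, 19): e=[20,4,0] → X  [on edge]
    (7,9)@(15, 19): e=[4,-16,36] → .
  covered (4 px):
    . . . . . . . . . . . .
    . . . . . . . . . . . .
    . . . . . . . . . . . .
    . . . . X . . . . . . .
    . . . . . . . . . . . .
    . . . . . X . . . . . .
    . . . . . X . . . . . .
    . . . . . . . . . . . .
    . . . . . . . . . . . .
    . . . . . . X . . . . .
    . . . . . . . . . . . .

Result: [8,12,4]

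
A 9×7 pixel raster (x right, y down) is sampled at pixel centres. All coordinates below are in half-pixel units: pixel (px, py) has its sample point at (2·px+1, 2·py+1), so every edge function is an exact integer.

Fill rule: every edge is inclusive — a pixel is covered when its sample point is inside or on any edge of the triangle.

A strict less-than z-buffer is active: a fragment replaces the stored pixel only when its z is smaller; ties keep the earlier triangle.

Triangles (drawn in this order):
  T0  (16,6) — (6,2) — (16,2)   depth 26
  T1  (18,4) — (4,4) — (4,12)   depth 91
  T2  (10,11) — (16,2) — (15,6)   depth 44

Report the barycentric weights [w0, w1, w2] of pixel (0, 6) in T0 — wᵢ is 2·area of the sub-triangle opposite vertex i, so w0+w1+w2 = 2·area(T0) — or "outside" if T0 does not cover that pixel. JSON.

T0:
  2·area = 40
  edge (16, 6)→(6, 2): d=(-10,-4) inclusive
  edge (6, 2)→(16, 2): d=(10,0) inclusive
  edge (16, 2)→(16, 6): d=(0,4) inclusive
    (4,1)@(9, 3): e=[2,10,28] → #
    (5,1)@(11, 3): e=[10,10,20] → #
    (6,1)@(13, 3): e=[18,10,12] → #
    (7,1)@(15, 3): e=[26,10,4] → #
    (8,1)@(17, 3): e=[34,10,-4] → ·
    (4,2)@(9, 5): e=[-18,30,28] → ·
    (5,2)@(11, 5): e=[-10,30,20] → ·
    (6,2)@(13, 5): e=[-2,30,12] → ·
    (7,2)@(15, 5): e=[6,30,4] → #
    (8,2)@(17, 5): e=[14,30,-4] → ·
    (7,3)@(15, 7): e=[-14,50,4] → ·
  covered (5 px):
    · · · · · · · · ·
    · · · · # # # # ·
    · · · · · · · # ·
    · · · · · · · · ·
    · · · · · · · · ·
    · · · · · · · · ·
    · · · · · · · · ·
T1:
  2·area = 112  (B↔C swapped to make it positive)
  edge (18, 4)→(4, 12): d=(-14,8) inclusive
  edge (4, 12)→(4, 4): d=(0,-8) inclusive
  edge (4, 4)→(18, 4): d=(14,0) inclusive
    (2,2)@(5, 5): e=[90,8,14] → #
    (3,2)@(7, 5): e=[74,24,14] → #
    (4,2)@(9, 5): e=[58,40,14] → #
    (5,2)@(11, 5): e=[42,56,14] → #
    (6,2)@(13, 5): e=[26,72,14] → #
    (7,2)@(15, 5): e=[10,88,14] → #
    (8,2)@(17, 5): e=[-6,104,14] → ·
    (2,3)@(5, 7): e=[62,8,42] → #
    (6,3)@(13, 7): e=[-2,72,42] → ·
    (7,3)@(15, 7): e=[-18,88,42] → ·
    (2,4)@(5, 9): e=[34,8,70] → #
    (5,4)@(11, 9): e=[-14,56,70] → ·
  covered (14 px):
    · · · · · · · · ·
    · · · · · · · · ·
    · · # # # # # # ·
    · · # # # # · · ·
    · · # # # · · · ·
    · · # · · · · · ·
    · · · · · · · · ·
T2:
  2·area = 15
  edge (10, 11)→(16, 2): d=(6,-9) inclusive
  edge (16, 2)→(15, 6): d=(-1,4) inclusive
  edge (15, 6)→(10, 11): d=(-5,5) inclusive
    (7,2)@(15, 5): e=[9,1,5] → #
    (8,2)@(17, 5): e=[27,-7,-5] → ·
    (6,3)@(13, 7): e=[3,7,5] → #
    (7,3)@(15, 7): e=[21,-1,-5] → ·
    (6,4)@(13, 9): e=[15,5,-5] → ·
  covered (2 px):
    · · · · · · · · ·
    · · · · · · · · ·
    · · · · · · · # ·
    · · · · · · # · ·
    · · · · · · · · ·
    · · · · · · · · ·
    · · · · · · · · ·

Final: "outside"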